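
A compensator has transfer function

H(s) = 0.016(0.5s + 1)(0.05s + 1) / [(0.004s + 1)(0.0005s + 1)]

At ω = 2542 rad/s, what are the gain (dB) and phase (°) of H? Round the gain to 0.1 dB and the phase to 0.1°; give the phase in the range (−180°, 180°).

At ω = 2542 rad/s:
zero (1 + j2542·0.5) = 1 + j1271 → |·| ≈ 1271, ∠ ≈ 89.95°
zero (1 + j2542·0.05) = 1 + j127.1 → |·| ≈ 127.1, ∠ ≈ 89.55°
pole (1 + j2542·0.004) = 1 + j10.168 → |·| ≈ 10.217, ∠ ≈ 84.38°
pole (1 + j2542·0.0005) = 1 + j1.271 → |·| ≈ 1.6172, ∠ ≈ 51.80°
|H| = 0.016 · 1271 · 127.1 / (10.217 · 1.6172) ≈ 156.43
Gain = 20 log₁₀(156.43) ≈ 43.89 dB
∠H = (89.95° + 89.55°) − (84.38° + 51.80°) = 43.32°

43.9 dB, 43.3°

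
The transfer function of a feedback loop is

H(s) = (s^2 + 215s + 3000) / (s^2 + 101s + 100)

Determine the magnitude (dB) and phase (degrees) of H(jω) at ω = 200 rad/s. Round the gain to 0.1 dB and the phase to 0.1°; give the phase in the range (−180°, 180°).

2.1 dB, -22.4°

Substitute s = j200:
Numerator: (j200)^2 + 215(j200) + 3000 = -37000 + j43000
Denominator: (j200)^2 + 101(j200) + 100 = -39900 + j20200
|N| = √(37000² + 43000²) ≈ 56727, ∠N ≈ 130.71°
|D| = √(39900² + 20200²) ≈ 44722, ∠D ≈ 153.15°
|H| = 56727 / 44722 ≈ 1.2684
Gain = 20 log₁₀(1.2684) ≈ 2.07 dB
∠H = 130.71° − 153.15° = -22.44°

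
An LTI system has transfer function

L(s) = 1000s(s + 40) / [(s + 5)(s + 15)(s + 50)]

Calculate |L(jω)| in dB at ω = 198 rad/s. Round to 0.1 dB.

At s = jω = j198:
zero (s+40): 40 + j198 → |·| = √(40²+198²) = √40804 ≈ 202, ∠ = arctan(198/40) ≈ 78.58°
zero at origin: s = j198 → |·| = 198, ∠ = 90.00°
pole (s+5): 5 + j198 → |·| = √(5²+198²) = √39229 ≈ 198.06, ∠ = arctan(198/5) ≈ 88.55°
pole (s+15): 15 + j198 → |·| = √(15²+198²) = √39429 ≈ 198.57, ∠ = arctan(198/15) ≈ 85.67°
pole (s+50): 50 + j198 → |·| = √(50²+198²) = √41704 ≈ 204.22, ∠ = arctan(198/50) ≈ 75.83°
|L| = 1000 · 39996 / 8.0317e+06 ≈ 4.9798
Gain = 20 log₁₀(4.9798) ≈ 13.94 dB

13.9 dB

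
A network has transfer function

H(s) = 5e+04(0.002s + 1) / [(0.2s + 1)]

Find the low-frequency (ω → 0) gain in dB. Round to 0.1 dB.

H(0) = 5e+04 · 1 / 1 = 50000
20 log₁₀(50000) ≈ 93.98 dB

94.0 dB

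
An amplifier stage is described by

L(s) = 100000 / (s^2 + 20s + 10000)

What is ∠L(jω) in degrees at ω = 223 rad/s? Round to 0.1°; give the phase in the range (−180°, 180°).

At s = jω = j223:
quadratic: (j223)² + 20·j223 + 10000 = -39729 + j4460 → |·| ≈ 39979, ∠ ≈ 173.59°
∠L = 0.00° − 173.59° = -173.59°

-173.6°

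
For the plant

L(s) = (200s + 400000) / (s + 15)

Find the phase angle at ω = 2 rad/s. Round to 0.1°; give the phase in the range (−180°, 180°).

-7.5°

Substitute s = j2:
Numerator: 200(j2) + 400000 = 400000 + j400
Denominator: (j2) + 15 = 15 + j2
|N| = √(400000² + 400²) ≈ 4e+05, ∠N ≈ 0.06°
|D| = √(15² + 2²) ≈ 15.133, ∠D ≈ 7.59°
∠L = 0.06° − 7.59° = -7.53°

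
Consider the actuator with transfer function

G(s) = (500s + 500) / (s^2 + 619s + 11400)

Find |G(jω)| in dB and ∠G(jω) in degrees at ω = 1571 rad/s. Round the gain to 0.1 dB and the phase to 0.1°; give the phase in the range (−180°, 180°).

Substitute s = j1571:
Numerator: 500(j1571) + 500 = 500 + j785500
Denominator: (j1571)^2 + 619(j1571) + 11400 = -2456641 + j972449
|N| = √(500² + 785500²) ≈ 7.855e+05, ∠N ≈ 89.96°
|D| = √(2456641² + 972449²) ≈ 2.6421e+06, ∠D ≈ 158.40°
|G| = 7.855e+05 / 2.6421e+06 ≈ 0.2973
Gain = 20 log₁₀(0.2973) ≈ -10.54 dB
∠G = 89.96° − 158.40° = -68.44°

-10.5 dB, -68.4°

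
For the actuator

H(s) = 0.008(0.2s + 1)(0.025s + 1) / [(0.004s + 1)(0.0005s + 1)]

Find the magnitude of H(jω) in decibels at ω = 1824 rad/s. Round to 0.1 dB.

22.5 dB

At ω = 1824 rad/s:
zero (1 + j1824·0.2) = 1 + j364.8 → |·| ≈ 364.8, ∠ ≈ 89.84°
zero (1 + j1824·0.025) = 1 + j45.6 → |·| ≈ 45.611, ∠ ≈ 88.74°
pole (1 + j1824·0.004) = 1 + j7.296 → |·| ≈ 7.3642, ∠ ≈ 82.20°
pole (1 + j1824·0.0005) = 1 + j0.912 → |·| ≈ 1.3534, ∠ ≈ 42.36°
|H| = 0.008 · 364.8 · 45.611 / (7.3642 · 1.3534) ≈ 13.356
Gain = 20 log₁₀(13.356) ≈ 22.51 dB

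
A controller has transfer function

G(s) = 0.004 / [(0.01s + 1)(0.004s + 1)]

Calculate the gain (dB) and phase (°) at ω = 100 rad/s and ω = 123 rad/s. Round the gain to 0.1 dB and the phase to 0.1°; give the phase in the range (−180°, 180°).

At ω = 100 rad/s:
pole (1 + j100·0.01) = 1 + j1 → |·| ≈ 1.4142, ∠ ≈ 45.00°
pole (1 + j100·0.004) = 1 + j0.4 → |·| ≈ 1.077, ∠ ≈ 21.80°
|G| = 0.004 · 1 / (1.4142 · 1.077) ≈ 0.0026262
Gain = 20 log₁₀(0.0026262) ≈ -51.61 dB
∠G = (0°) − (45.00° + 21.80°) = -66.80°

At ω = 123 rad/s:
pole (1 + j123·0.01) = 1 + j1.23 → |·| ≈ 1.5852, ∠ ≈ 50.89°
pole (1 + j123·0.004) = 1 + j0.492 → |·| ≈ 1.1145, ∠ ≈ 26.20°
|G| = 0.004 · 1 / (1.5852 · 1.1145) ≈ 0.0022641
Gain = 20 log₁₀(0.0022641) ≈ -52.90 dB
∠G = (0°) − (50.89° + 26.20°) = -77.09°

ω = 100: -51.6 dB, -66.8°; ω = 123: -52.9 dB, -77.1°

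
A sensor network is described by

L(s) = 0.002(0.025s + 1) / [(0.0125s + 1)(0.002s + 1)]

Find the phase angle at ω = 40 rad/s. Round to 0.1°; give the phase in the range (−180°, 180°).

At ω = 40 rad/s:
zero (1 + j40·0.025) = 1 + j1 → |·| ≈ 1.4142, ∠ ≈ 45.00°
pole (1 + j40·0.0125) = 1 + j0.5 → |·| ≈ 1.118, ∠ ≈ 26.57°
pole (1 + j40·0.002) = 1 + j0.08 → |·| ≈ 1.0032, ∠ ≈ 4.57°
∠L = (45.00°) − (26.57° + 4.57°) = 13.86°

13.9°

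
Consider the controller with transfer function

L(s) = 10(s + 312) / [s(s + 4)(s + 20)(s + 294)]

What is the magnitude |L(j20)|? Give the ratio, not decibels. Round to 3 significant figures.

0.000920

At s = jω = j20:
zero (s+312): 312 + j20 → |·| = √(312²+20²) = √97744 ≈ 312.64, ∠ = arctan(20/312) ≈ 3.67°
pole (s+4): 4 + j20 → |·| = √(4²+20²) = √416 ≈ 20.396, ∠ = arctan(20/4) ≈ 78.69°
pole (s+20): 20 + j20 → |·| = √(20²+20²) = √800 ≈ 28.284, ∠ = arctan(20/20) ≈ 45.00°
pole (s+294): 294 + j20 → |·| = √(294²+20²) = √86836 ≈ 294.68, ∠ = arctan(20/294) ≈ 3.89°
pole at origin: |s| = 20, ∠ = 90.00° (in denominator)
|L| = 10 · 312.64 / 3.3999e+06 ≈ 0.00091956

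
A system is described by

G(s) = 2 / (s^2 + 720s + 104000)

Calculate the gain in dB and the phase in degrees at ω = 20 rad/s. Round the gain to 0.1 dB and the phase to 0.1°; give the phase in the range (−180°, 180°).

Substitute s = j20:
Numerator: 2 = 2 + j0
Denominator: (j20)^2 + 720(j20) + 104000 = 103600 + j14400
|N| = √(2² + 0²) ≈ 2, ∠N ≈ 0.00°
|D| = √(103600² + 14400²) ≈ 1.046e+05, ∠D ≈ 7.91°
|G| = 2 / 1.046e+05 ≈ 1.912e-05
Gain = 20 log₁₀(1.912e-05) ≈ -94.37 dB
∠G = 0.00° − 7.91° = -7.91°

-94.4 dB, -7.9°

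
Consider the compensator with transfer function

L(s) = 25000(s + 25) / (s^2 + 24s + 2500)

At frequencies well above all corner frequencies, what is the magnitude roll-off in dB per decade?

-20 dB/decade

Each pole contributes −20 dB/decade at high frequency; each zero contributes +20 dB/decade.
Net: 1 zero(s) − 2 pole(s) → -20 dB/decade.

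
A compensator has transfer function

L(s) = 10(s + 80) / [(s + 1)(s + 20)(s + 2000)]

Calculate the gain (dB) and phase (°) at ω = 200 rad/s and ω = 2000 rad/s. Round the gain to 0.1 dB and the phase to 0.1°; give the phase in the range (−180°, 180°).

At s = jω = j200:
zero (s+80): 80 + j200 → |·| = √(80²+200²) = √46400 ≈ 215.41, ∠ = arctan(200/80) ≈ 68.20°
pole (s+1): 1 + j200 → |·| = √(1²+200²) = √40001 ≈ 200, ∠ = arctan(200/1) ≈ 89.71°
pole (s+20): 20 + j200 → |·| = √(20²+200²) = √40400 ≈ 201, ∠ = arctan(200/20) ≈ 84.29°
pole (s+2000): 2000 + j200 → |·| = √(2000²+200²) = √4040000 ≈ 2010, ∠ = arctan(200/2000) ≈ 5.71°
|L| = 10 · 215.41 / 8.0802e+07 ≈ 2.6659e-05
Gain = 20 log₁₀(2.6659e-05) ≈ -91.48 dB
∠L = 68.20° − 179.71° = -111.51°

At s = jω = j2000:
zero (s+80): 80 + j2000 → |·| = √(80²+2000²) = √4006400 ≈ 2001.6, ∠ = arctan(2000/80) ≈ 87.71°
pole (s+1): 1 + j2000 → |·| = √(1²+2000²) = √4000001 ≈ 2000, ∠ = arctan(2000/1) ≈ 89.97°
pole (s+20): 20 + j2000 → |·| = √(20²+2000²) = √4000400 ≈ 2000.1, ∠ = arctan(2000/20) ≈ 89.43°
pole (s+2000): 2000 + j2000 → |·| = √(2000²+2000²) = √8000000 ≈ 2828.4, ∠ = arctan(2000/2000) ≈ 45.00°
|L| = 10 · 2001.6 / 1.1314e+10 ≈ 1.7691e-06
Gain = 20 log₁₀(1.7691e-06) ≈ -115.04 dB
∠L = 87.71° − 224.40° = -136.69°

ω = 200: -91.5 dB, -111.5°; ω = 2000: -115.0 dB, -136.7°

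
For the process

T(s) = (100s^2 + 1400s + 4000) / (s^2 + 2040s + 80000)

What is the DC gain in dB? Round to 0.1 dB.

T(0) = 4000 / 80000 = 0.05
20 log₁₀(0.05) ≈ -26.02 dB

-26.0 dB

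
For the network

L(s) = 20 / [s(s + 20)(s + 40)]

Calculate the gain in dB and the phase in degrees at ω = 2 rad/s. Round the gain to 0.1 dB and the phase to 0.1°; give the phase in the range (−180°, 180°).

-38.1 dB, -98.6°

At s = jω = j2:
pole (s+20): 20 + j2 → |·| = √(20²+2²) = √404 ≈ 20.1, ∠ = arctan(2/20) ≈ 5.71°
pole (s+40): 40 + j2 → |·| = √(40²+2²) = √1604 ≈ 40.05, ∠ = arctan(2/40) ≈ 2.86°
pole at origin: |s| = 2, ∠ = 90.00° (in denominator)
|L| = 20 / 1610 ≈ 0.012422
Gain = 20 log₁₀(0.012422) ≈ -38.12 dB
∠L = 0.00° − 98.57° = -98.57°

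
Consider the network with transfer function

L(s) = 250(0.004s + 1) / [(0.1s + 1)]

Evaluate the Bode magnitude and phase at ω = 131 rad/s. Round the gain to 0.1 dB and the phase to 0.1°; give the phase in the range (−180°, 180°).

26.6 dB, -58.0°

At ω = 131 rad/s:
zero (1 + j131·0.004) = 1 + j0.524 → |·| ≈ 1.129, ∠ ≈ 27.65°
pole (1 + j131·0.1) = 1 + j13.1 → |·| ≈ 13.138, ∠ ≈ 85.63°
|L| = 250 · 1.129 / (13.138) ≈ 21.483
Gain = 20 log₁₀(21.483) ≈ 26.64 dB
∠L = (27.65°) − (85.63°) = -57.98°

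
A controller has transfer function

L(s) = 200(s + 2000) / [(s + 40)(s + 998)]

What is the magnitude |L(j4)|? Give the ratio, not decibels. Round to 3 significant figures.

9.97

At s = jω = j4:
zero (s+2000): 2000 + j4 → |·| = √(2000²+4²) = √4000016 ≈ 2000, ∠ = arctan(4/2000) ≈ 0.11°
pole (s+40): 40 + j4 → |·| = √(40²+4²) = √1616 ≈ 40.2, ∠ = arctan(4/40) ≈ 5.71°
pole (s+998): 998 + j4 → |·| = √(998²+4²) = √996020 ≈ 998.01, ∠ = arctan(4/998) ≈ 0.23°
|L| = 200 · 2000 / 40120 ≈ 9.9701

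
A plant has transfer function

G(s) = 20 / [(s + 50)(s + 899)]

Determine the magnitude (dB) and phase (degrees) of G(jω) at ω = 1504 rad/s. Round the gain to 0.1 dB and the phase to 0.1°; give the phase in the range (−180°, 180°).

-102.4 dB, -147.2°

At s = jω = j1504:
pole (s+50): 50 + j1504 → |·| = √(50²+1504²) = √2264516 ≈ 1504.8, ∠ = arctan(1504/50) ≈ 88.10°
pole (s+899): 899 + j1504 → |·| = √(899²+1504²) = √3070217 ≈ 1752.2, ∠ = arctan(1504/899) ≈ 59.13°
|G| = 20 / 2.6367e+06 ≈ 7.5852e-06
Gain = 20 log₁₀(7.5852e-06) ≈ -102.40 dB
∠G = 0.00° − 147.23° = -147.23°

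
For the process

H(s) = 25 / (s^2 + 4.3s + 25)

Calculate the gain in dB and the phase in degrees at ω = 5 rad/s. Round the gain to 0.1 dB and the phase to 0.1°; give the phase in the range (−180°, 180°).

At s = jω = j5:
quadratic: (j5)² + 4.3·j5 + 25 = 0 + j21.5 → |·| ≈ 21.5, ∠ ≈ 90.00°
|H| = 25 / 21.5 ≈ 1.1628
Gain = 20 log₁₀(1.1628) ≈ 1.31 dB
∠H = 0.00° − 90.00° = -90.00°

1.3 dB, -90.0°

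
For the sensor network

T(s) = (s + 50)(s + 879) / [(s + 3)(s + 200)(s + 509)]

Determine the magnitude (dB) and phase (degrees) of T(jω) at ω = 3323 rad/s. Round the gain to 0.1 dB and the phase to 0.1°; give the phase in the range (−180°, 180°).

-70.3 dB, -93.5°

At s = jω = j3323:
zero (s+50): 50 + j3323 → |·| = √(50²+3323²) = √11044829 ≈ 3323.4, ∠ = arctan(3323/50) ≈ 89.14°
zero (s+879): 879 + j3323 → |·| = √(879²+3323²) = √11814970 ≈ 3437.3, ∠ = arctan(3323/879) ≈ 75.18°
pole (s+3): 3 + j3323 → |·| = √(3²+3323²) = √11042338 ≈ 3323, ∠ = arctan(3323/3) ≈ 89.95°
pole (s+200): 200 + j3323 → |·| = √(200²+3323²) = √11082329 ≈ 3329, ∠ = arctan(3323/200) ≈ 86.56°
pole (s+509): 509 + j3323 → |·| = √(509²+3323²) = √11301410 ≈ 3361.8, ∠ = arctan(3323/509) ≈ 81.29°
|T| = 1 · 1.1424e+07 / 3.7189e+10 ≈ 0.00030719
Gain = 20 log₁₀(0.00030719) ≈ -70.25 dB
∠T = 164.32° − 257.80° = -93.48°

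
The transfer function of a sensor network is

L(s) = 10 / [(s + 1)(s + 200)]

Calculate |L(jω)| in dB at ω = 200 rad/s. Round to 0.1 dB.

-75.1 dB

At s = jω = j200:
pole (s+1): 1 + j200 → |·| = √(1²+200²) = √40001 ≈ 200, ∠ = arctan(200/1) ≈ 89.71°
pole (s+200): 200 + j200 → |·| = √(200²+200²) = √80000 ≈ 282.84, ∠ = arctan(200/200) ≈ 45.00°
|L| = 10 / 56568 ≈ 0.00017678
Gain = 20 log₁₀(0.00017678) ≈ -75.05 dB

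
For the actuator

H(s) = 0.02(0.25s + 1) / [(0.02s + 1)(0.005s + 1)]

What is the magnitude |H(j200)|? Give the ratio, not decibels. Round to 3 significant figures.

At ω = 200 rad/s:
zero (1 + j200·0.25) = 1 + j50 → |·| ≈ 50.01, ∠ ≈ 88.85°
pole (1 + j200·0.02) = 1 + j4 → |·| ≈ 4.1231, ∠ ≈ 75.96°
pole (1 + j200·0.005) = 1 + j1 → |·| ≈ 1.4142, ∠ ≈ 45.00°
|H| = 0.02 · 50.01 / (4.1231 · 1.4142) ≈ 0.17153

0.172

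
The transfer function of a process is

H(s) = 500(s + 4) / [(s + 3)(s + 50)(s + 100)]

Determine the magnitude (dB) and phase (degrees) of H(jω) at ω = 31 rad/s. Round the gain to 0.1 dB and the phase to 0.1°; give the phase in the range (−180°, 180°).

At s = jω = j31:
zero (s+4): 4 + j31 → |·| = √(4²+31²) = √977 ≈ 31.257, ∠ = arctan(31/4) ≈ 82.65°
pole (s+3): 3 + j31 → |·| = √(3²+31²) = √970 ≈ 31.145, ∠ = arctan(31/3) ≈ 84.47°
pole (s+50): 50 + j31 → |·| = √(50²+31²) = √3461 ≈ 58.83, ∠ = arctan(31/50) ≈ 31.80°
pole (s+100): 100 + j31 → |·| = √(100²+31²) = √10961 ≈ 104.69, ∠ = arctan(31/100) ≈ 17.22°
|H| = 500 · 31.257 / 1.9182e+05 ≈ 0.081475
Gain = 20 log₁₀(0.081475) ≈ -21.78 dB
∠H = 82.65° − 133.49° = -50.84°

-21.8 dB, -50.8°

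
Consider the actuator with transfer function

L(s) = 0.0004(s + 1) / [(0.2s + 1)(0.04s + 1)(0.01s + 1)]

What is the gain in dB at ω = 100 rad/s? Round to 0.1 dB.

At ω = 100 rad/s:
zero (1 + j100·1) = 1 + j100 → |·| ≈ 100, ∠ ≈ 89.43°
pole (1 + j100·0.2) = 1 + j20 → |·| ≈ 20.025, ∠ ≈ 87.14°
pole (1 + j100·0.04) = 1 + j4 → |·| ≈ 4.1231, ∠ ≈ 75.96°
pole (1 + j100·0.01) = 1 + j1 → |·| ≈ 1.4142, ∠ ≈ 45.00°
|L| = 0.0004 · 100 / (20.025 · 4.1231 · 1.4142) ≈ 0.00034257
Gain = 20 log₁₀(0.00034257) ≈ -69.31 dB

-69.3 dB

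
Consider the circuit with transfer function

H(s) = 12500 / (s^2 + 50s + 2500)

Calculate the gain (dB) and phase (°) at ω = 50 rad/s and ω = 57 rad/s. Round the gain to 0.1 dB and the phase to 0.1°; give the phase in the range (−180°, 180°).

ω = 50: 14.0 dB, -90.0°; ω = 57: 12.6 dB, -104.7°

At s = jω = j50:
quadratic: (j50)² + 50·j50 + 2500 = 0 + j2500 → |·| ≈ 2500, ∠ ≈ 90.00°
|H| = 12500 / 2500 ≈ 5
Gain = 20 log₁₀(5) ≈ 13.98 dB
∠H = 0.00° − 90.00° = -90.00°

At s = jω = j57:
quadratic: (j57)² + 50·j57 + 2500 = -749 + j2850 → |·| ≈ 2946.8, ∠ ≈ 104.72°
|H| = 12500 / 2946.8 ≈ 4.2419
Gain = 20 log₁₀(4.2419) ≈ 12.55 dB
∠H = 0.00° − 104.72° = -104.72°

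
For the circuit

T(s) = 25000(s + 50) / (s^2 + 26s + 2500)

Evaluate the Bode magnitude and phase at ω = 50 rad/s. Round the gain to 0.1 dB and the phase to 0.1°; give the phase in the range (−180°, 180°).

At s = jω = j50:
zero (s+50): 50 + j50 → |·| = √(50²+50²) = √5000 ≈ 70.711, ∠ = arctan(50/50) ≈ 45.00°
quadratic: (j50)² + 26·j50 + 2500 = 0 + j1300 → |·| ≈ 1300, ∠ ≈ 90.00°
|T| = 25000 · 70.711 / 1300 ≈ 1359.8
Gain = 20 log₁₀(1359.8) ≈ 62.67 dB
∠T = 45.00° − 90.00° = -45.00°

62.7 dB, -45.0°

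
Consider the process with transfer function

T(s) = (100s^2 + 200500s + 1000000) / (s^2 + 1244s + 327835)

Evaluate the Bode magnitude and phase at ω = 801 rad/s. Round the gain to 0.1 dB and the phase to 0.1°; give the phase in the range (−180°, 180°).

44.4 dB, 4.0°

Substitute s = j801:
Numerator: 100(j801)^2 + 200500(j801) + 1000000 = -63160100 + j160600500
Denominator: (j801)^2 + 1244(j801) + 327835 = -313766 + j996444
|N| = √(63160100² + 160600500²) ≈ 1.7257e+08, ∠N ≈ 111.47°
|D| = √(313766² + 996444²) ≈ 1.0447e+06, ∠D ≈ 107.48°
|T| = 1.7257e+08 / 1.0447e+06 ≈ 165.19
Gain = 20 log₁₀(165.19) ≈ 44.36 dB
∠T = 111.47° − 107.48° = 3.99°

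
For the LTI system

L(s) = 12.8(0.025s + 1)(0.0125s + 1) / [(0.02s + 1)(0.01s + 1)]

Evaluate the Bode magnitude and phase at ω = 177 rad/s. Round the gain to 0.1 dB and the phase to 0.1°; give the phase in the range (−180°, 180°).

At ω = 177 rad/s:
zero (1 + j177·0.025) = 1 + j4.425 → |·| ≈ 4.5366, ∠ ≈ 77.27°
zero (1 + j177·0.0125) = 1 + j2.2125 → |·| ≈ 2.428, ∠ ≈ 65.68°
pole (1 + j177·0.02) = 1 + j3.54 → |·| ≈ 3.6785, ∠ ≈ 74.23°
pole (1 + j177·0.01) = 1 + j1.77 → |·| ≈ 2.033, ∠ ≈ 60.53°
|L| = 12.8 · 4.5366 · 2.428 / (3.6785 · 2.033) ≈ 18.853
Gain = 20 log₁₀(18.853) ≈ 25.51 dB
∠L = (77.27° + 65.68°) − (74.23° + 60.53°) = 8.19°

25.5 dB, 8.2°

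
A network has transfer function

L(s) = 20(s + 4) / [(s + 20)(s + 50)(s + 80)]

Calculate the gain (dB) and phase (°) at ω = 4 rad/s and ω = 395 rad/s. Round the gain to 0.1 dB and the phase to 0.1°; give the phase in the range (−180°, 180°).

At s = jω = j4:
zero (s+4): 4 + j4 → |·| = √(4²+4²) = √32 ≈ 5.6569, ∠ = arctan(4/4) ≈ 45.00°
pole (s+20): 20 + j4 → |·| = √(20²+4²) = √416 ≈ 20.396, ∠ = arctan(4/20) ≈ 11.31°
pole (s+50): 50 + j4 → |·| = √(50²+4²) = √2516 ≈ 50.16, ∠ = arctan(4/50) ≈ 4.57°
pole (s+80): 80 + j4 → |·| = √(80²+4²) = √6416 ≈ 80.1, ∠ = arctan(4/80) ≈ 2.86°
|L| = 20 · 5.6569 / 81947 ≈ 0.0013806
Gain = 20 log₁₀(0.0013806) ≈ -57.20 dB
∠L = 45.00° − 18.74° = 26.26°

At s = jω = j395:
zero (s+4): 4 + j395 → |·| = √(4²+395²) = √156041 ≈ 395.02, ∠ = arctan(395/4) ≈ 89.42°
pole (s+20): 20 + j395 → |·| = √(20²+395²) = √156425 ≈ 395.51, ∠ = arctan(395/20) ≈ 87.10°
pole (s+50): 50 + j395 → |·| = √(50²+395²) = √158525 ≈ 398.15, ∠ = arctan(395/50) ≈ 82.79°
pole (s+80): 80 + j395 → |·| = √(80²+395²) = √162425 ≈ 403.02, ∠ = arctan(395/80) ≈ 78.55°
|L| = 20 · 395.02 / 6.3464e+07 ≈ 0.00012449
Gain = 20 log₁₀(0.00012449) ≈ -78.10 dB
∠L = 89.42° − 248.44° = -159.02°

ω = 4: -57.2 dB, 26.3°; ω = 395: -78.1 dB, -159.0°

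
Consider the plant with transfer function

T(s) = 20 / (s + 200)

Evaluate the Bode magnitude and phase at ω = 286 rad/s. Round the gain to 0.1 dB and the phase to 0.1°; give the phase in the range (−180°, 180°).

-24.8 dB, -55.0°

Substitute s = j286:
Numerator: 20 = 20 + j0
Denominator: (j286) + 200 = 200 + j286
|N| = √(20² + 0²) ≈ 20, ∠N ≈ 0.00°
|D| = √(200² + 286²) ≈ 348.99, ∠D ≈ 55.03°
|T| = 20 / 348.99 ≈ 0.057308
Gain = 20 log₁₀(0.057308) ≈ -24.84 dB
∠T = 0.00° − 55.03° = -55.03°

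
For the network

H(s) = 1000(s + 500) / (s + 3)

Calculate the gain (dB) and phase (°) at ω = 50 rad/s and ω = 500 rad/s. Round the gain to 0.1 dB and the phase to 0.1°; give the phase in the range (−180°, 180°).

At s = jω = j50:
zero (s+500): 500 + j50 → |·| = √(500²+50²) = √252500 ≈ 502.49, ∠ = arctan(50/500) ≈ 5.71°
pole (s+3): 3 + j50 → |·| = √(3²+50²) = √2509 ≈ 50.09, ∠ = arctan(50/3) ≈ 86.57°
|H| = 1000 · 502.49 / 50.09 ≈ 10032
Gain = 20 log₁₀(10032) ≈ 80.03 dB
∠H = 5.71° − 86.57° = -80.86°

At s = jω = j500:
zero (s+500): 500 + j500 → |·| = √(500²+500²) = √500000 ≈ 707.11, ∠ = arctan(500/500) ≈ 45.00°
pole (s+3): 3 + j500 → |·| = √(3²+500²) = √250009 ≈ 500.01, ∠ = arctan(500/3) ≈ 89.66°
|H| = 1000 · 707.11 / 500.01 ≈ 1414.2
Gain = 20 log₁₀(1414.2) ≈ 63.01 dB
∠H = 45.00° − 89.66° = -44.66°

ω = 50: 80.0 dB, -80.9°; ω = 500: 63.0 dB, -44.7°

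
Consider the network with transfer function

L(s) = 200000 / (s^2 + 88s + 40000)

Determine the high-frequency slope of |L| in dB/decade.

Each pole contributes −20 dB/decade at high frequency; each zero contributes +20 dB/decade.
Net: 0 zero(s) − 2 pole(s) → -40 dB/decade.

-40 dB/decade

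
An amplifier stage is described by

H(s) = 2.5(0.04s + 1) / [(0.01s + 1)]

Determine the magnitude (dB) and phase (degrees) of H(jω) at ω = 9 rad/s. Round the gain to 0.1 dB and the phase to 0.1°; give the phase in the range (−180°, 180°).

8.5 dB, 14.7°

At ω = 9 rad/s:
zero (1 + j9·0.04) = 1 + j0.36 → |·| ≈ 1.0628, ∠ ≈ 19.80°
pole (1 + j9·0.01) = 1 + j0.09 → |·| ≈ 1.004, ∠ ≈ 5.14°
|H| = 2.5 · 1.0628 / (1.004) ≈ 2.6464
Gain = 20 log₁₀(2.6464) ≈ 8.45 dB
∠H = (19.80°) − (5.14°) = 14.66°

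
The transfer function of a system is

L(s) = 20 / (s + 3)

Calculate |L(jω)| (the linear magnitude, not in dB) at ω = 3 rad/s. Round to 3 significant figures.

4.71

Substitute s = j3:
Numerator: 20 = 20 + j0
Denominator: (j3) + 3 = 3 + j3
|N| = √(20² + 0²) ≈ 20, ∠N ≈ 0.00°
|D| = √(3² + 3²) ≈ 4.2426, ∠D ≈ 45.00°
|L| = 20 / 4.2426 ≈ 4.7141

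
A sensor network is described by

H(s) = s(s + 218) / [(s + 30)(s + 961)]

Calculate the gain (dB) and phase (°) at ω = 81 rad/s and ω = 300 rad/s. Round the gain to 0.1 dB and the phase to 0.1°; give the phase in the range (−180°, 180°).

ω = 81: -12.9 dB, 35.9°; ω = 300: -8.7 dB, 42.4°

At s = jω = j81:
zero (s+218): 218 + j81 → |·| = √(218²+81²) = √54085 ≈ 232.56, ∠ = arctan(81/218) ≈ 20.38°
zero at origin: s = j81 → |·| = 81, ∠ = 90.00°
pole (s+30): 30 + j81 → |·| = √(30²+81²) = √7461 ≈ 86.377, ∠ = arctan(81/30) ≈ 69.68°
pole (s+961): 961 + j81 → |·| = √(961²+81²) = √930082 ≈ 964.41, ∠ = arctan(81/961) ≈ 4.82°
|H| = 1 · 18837 / 83303 ≈ 0.22613
Gain = 20 log₁₀(0.22613) ≈ -12.91 dB
∠H = 110.38° − 74.50° = 35.88°

At s = jω = j300:
zero (s+218): 218 + j300 → |·| = √(218²+300²) = √137524 ≈ 370.84, ∠ = arctan(300/218) ≈ 54.00°
zero at origin: s = j300 → |·| = 300, ∠ = 90.00°
pole (s+30): 30 + j300 → |·| = √(30²+300²) = √90900 ≈ 301.5, ∠ = arctan(300/30) ≈ 84.29°
pole (s+961): 961 + j300 → |·| = √(961²+300²) = √1013521 ≈ 1006.7, ∠ = arctan(300/961) ≈ 17.34°
|H| = 1 · 1.1125e+05 / 3.0352e+05 ≈ 0.36653
Gain = 20 log₁₀(0.36653) ≈ -8.72 dB
∠H = 144.00° − 101.63° = 42.37°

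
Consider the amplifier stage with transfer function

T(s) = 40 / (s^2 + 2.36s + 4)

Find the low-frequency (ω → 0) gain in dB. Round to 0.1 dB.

20.0 dB

T(0) = 40 / 4 = 10
20 log₁₀(10) ≈ 20.00 dB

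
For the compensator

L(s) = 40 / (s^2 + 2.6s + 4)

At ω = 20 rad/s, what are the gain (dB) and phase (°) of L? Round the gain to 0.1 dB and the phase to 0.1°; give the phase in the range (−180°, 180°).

-20.0 dB, -172.5°

At s = jω = j20:
quadratic: (j20)² + 2.6·j20 + 4 = -396 + j52 → |·| ≈ 399.4, ∠ ≈ 172.52°
|L| = 40 / 399.4 ≈ 0.10015
Gain = 20 log₁₀(0.10015) ≈ -19.99 dB
∠L = 0.00° − 172.52° = -172.52°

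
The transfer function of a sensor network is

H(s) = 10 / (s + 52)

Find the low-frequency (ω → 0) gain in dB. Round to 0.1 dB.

-14.3 dB

H(0) = 10 / (52) ≈ 0.19231
20 log₁₀(0.19231) ≈ -14.32 dB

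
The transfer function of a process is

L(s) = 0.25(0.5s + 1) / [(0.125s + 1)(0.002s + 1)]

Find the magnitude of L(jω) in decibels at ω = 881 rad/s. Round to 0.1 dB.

-6.1 dB

At ω = 881 rad/s:
zero (1 + j881·0.5) = 1 + j440.5 → |·| ≈ 440.5, ∠ ≈ 89.87°
pole (1 + j881·0.125) = 1 + j110.125 → |·| ≈ 110.13, ∠ ≈ 89.48°
pole (1 + j881·0.002) = 1 + j1.762 → |·| ≈ 2.026, ∠ ≈ 60.42°
|L| = 0.25 · 440.5 / (110.13 · 2.026) ≈ 0.49356
Gain = 20 log₁₀(0.49356) ≈ -6.13 dB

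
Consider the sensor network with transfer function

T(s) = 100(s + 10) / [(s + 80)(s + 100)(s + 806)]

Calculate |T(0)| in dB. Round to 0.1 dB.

-76.2 dB

T(0) = 100·10 / (80·100·806) ≈ 0.00015509
20 log₁₀(0.00015509) ≈ -76.19 dB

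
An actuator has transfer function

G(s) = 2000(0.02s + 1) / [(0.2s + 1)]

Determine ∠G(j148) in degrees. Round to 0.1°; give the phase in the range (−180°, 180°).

-16.7°

At ω = 148 rad/s:
zero (1 + j148·0.02) = 1 + j2.96 → |·| ≈ 3.1244, ∠ ≈ 71.33°
pole (1 + j148·0.2) = 1 + j29.6 → |·| ≈ 29.617, ∠ ≈ 88.07°
∠G = (71.33°) − (88.07°) = -16.74°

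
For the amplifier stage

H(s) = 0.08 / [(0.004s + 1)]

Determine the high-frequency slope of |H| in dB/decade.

Each pole contributes −20 dB/decade at high frequency; each zero contributes +20 dB/decade.
Net: 0 zero(s) − 1 pole(s) → -20 dB/decade.

-20 dB/decade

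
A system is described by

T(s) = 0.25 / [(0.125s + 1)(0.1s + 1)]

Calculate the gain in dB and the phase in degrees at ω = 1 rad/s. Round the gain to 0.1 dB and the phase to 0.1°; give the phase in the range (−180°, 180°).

At ω = 1 rad/s:
pole (1 + j1·0.125) = 1 + j0.125 → |·| ≈ 1.0078, ∠ ≈ 7.13°
pole (1 + j1·0.1) = 1 + j0.1 → |·| ≈ 1.005, ∠ ≈ 5.71°
|T| = 0.25 · 1 / (1.0078 · 1.005) ≈ 0.24683
Gain = 20 log₁₀(0.24683) ≈ -12.15 dB
∠T = (0°) − (7.13° + 5.71°) = -12.84°

-12.2 dB, -12.8°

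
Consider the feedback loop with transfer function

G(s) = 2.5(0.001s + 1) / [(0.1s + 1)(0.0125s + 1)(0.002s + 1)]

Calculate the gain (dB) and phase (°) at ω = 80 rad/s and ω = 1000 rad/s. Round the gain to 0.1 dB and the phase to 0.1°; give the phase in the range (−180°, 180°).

At ω = 80 rad/s:
zero (1 + j80·0.001) = 1 + j0.08 → |·| ≈ 1.0032, ∠ ≈ 4.57°
pole (1 + j80·0.1) = 1 + j8 → |·| ≈ 8.0623, ∠ ≈ 82.87°
pole (1 + j80·0.0125) = 1 + j1 → |·| ≈ 1.4142, ∠ ≈ 45.00°
pole (1 + j80·0.002) = 1 + j0.16 → |·| ≈ 1.0127, ∠ ≈ 9.09°
|G| = 2.5 · 1.0032 / (8.0623 · 1.4142 · 1.0127) ≈ 0.21721
Gain = 20 log₁₀(0.21721) ≈ -13.26 dB
∠G = (4.57°) − (82.87° + 45.00° + 9.09°) = -132.39°

At ω = 1000 rad/s:
zero (1 + j1000·0.001) = 1 + j1 → |·| ≈ 1.4142, ∠ ≈ 45.00°
pole (1 + j1000·0.1) = 1 + j100 → |·| ≈ 100, ∠ ≈ 89.43°
pole (1 + j1000·0.0125) = 1 + j12.5 → |·| ≈ 12.54, ∠ ≈ 85.43°
pole (1 + j1000·0.002) = 1 + j2 → |·| ≈ 2.2361, ∠ ≈ 63.43°
|G| = 2.5 · 1.4142 / (100 · 12.54 · 2.2361) ≈ 0.0012608
Gain = 20 log₁₀(0.0012608) ≈ -57.99 dB
∠G = (45.00°) − (89.43° + 85.43° + 63.43°) = -193.29° ≡ 166.71° (principal value)

ω = 80: -13.3 dB, -132.4°; ω = 1000: -58.0 dB, 166.7°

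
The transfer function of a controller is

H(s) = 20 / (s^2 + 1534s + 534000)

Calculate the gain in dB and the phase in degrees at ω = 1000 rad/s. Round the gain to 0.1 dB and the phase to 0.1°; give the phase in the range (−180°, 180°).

Substitute s = j1000:
Numerator: 20 = 20 + j0
Denominator: (j1000)^2 + 1534(j1000) + 534000 = -466000 + j1534000
|N| = √(20² + 0²) ≈ 20, ∠N ≈ 0.00°
|D| = √(466000² + 1534000²) ≈ 1.6032e+06, ∠D ≈ 106.90°
|H| = 20 / 1.6032e+06 ≈ 1.2475e-05
Gain = 20 log₁₀(1.2475e-05) ≈ -98.08 dB
∠H = 0.00° − 106.90° = -106.90°

-98.1 dB, -106.9°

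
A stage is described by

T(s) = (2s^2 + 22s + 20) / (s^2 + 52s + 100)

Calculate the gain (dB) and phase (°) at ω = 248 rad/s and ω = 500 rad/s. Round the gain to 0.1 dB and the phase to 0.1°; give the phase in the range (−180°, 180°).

Substitute s = j248:
Numerator: 2(j248)^2 + 22(j248) + 20 = -122988 + j5456
Denominator: (j248)^2 + 52(j248) + 100 = -61404 + j12896
|N| = √(122988² + 5456²) ≈ 1.2311e+05, ∠N ≈ 177.46°
|D| = √(61404² + 12896²) ≈ 62744, ∠D ≈ 168.14°
|T| = 1.2311e+05 / 62744 ≈ 1.9621
Gain = 20 log₁₀(1.9621) ≈ 5.85 dB
∠T = 177.46° − 168.14° = 9.32°

Substitute s = j500:
Numerator: 2(j500)^2 + 22(j500) + 20 = -499980 + j11000
Denominator: (j500)^2 + 52(j500) + 100 = -249900 + j26000
|N| = √(499980² + 11000²) ≈ 5.001e+05, ∠N ≈ 178.74°
|D| = √(249900² + 26000²) ≈ 2.5125e+05, ∠D ≈ 174.06°
|T| = 5.001e+05 / 2.5125e+05 ≈ 1.9904
Gain = 20 log₁₀(1.9904) ≈ 5.98 dB
∠T = 178.74° − 174.06° = 4.68°

ω = 248: 5.9 dB, 9.3°; ω = 500: 6.0 dB, 4.7°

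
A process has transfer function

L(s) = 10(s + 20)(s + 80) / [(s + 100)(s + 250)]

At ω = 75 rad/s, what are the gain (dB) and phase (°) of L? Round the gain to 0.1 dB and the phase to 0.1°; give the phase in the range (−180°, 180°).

At s = jω = j75:
zero (s+20): 20 + j75 → |·| = √(20²+75²) = √6025 ≈ 77.621, ∠ = arctan(75/20) ≈ 75.07°
zero (s+80): 80 + j75 → |·| = √(80²+75²) = √12025 ≈ 109.66, ∠ = arctan(75/80) ≈ 43.15°
pole (s+100): 100 + j75 → |·| = √(100²+75²) = √15625 ≈ 125, ∠ = arctan(75/100) ≈ 36.87°
pole (s+250): 250 + j75 → |·| = √(250²+75²) = √68125 ≈ 261.01, ∠ = arctan(75/250) ≈ 16.70°
|L| = 10 · 8511.9 / 32626 ≈ 2.6089
Gain = 20 log₁₀(2.6089) ≈ 8.33 dB
∠L = 118.22° − 53.57° = 64.65°

8.3 dB, 64.7°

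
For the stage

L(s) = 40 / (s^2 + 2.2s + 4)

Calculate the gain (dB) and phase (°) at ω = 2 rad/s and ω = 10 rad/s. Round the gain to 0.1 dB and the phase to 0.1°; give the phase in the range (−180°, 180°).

ω = 2: 19.2 dB, -90.0°; ω = 10: -7.8 dB, -167.1°

At s = jω = j2:
quadratic: (j2)² + 2.2·j2 + 4 = 0 + j4.4 → |·| ≈ 4.4, ∠ ≈ 90.00°
|L| = 40 / 4.4 ≈ 9.0909
Gain = 20 log₁₀(9.0909) ≈ 19.17 dB
∠L = 0.00° − 90.00° = -90.00°

At s = jω = j10:
quadratic: (j10)² + 2.2·j10 + 4 = -96 + j22 → |·| ≈ 98.489, ∠ ≈ 167.09°
|L| = 40 / 98.489 ≈ 0.40614
Gain = 20 log₁₀(0.40614) ≈ -7.83 dB
∠L = 0.00° − 167.09° = -167.09°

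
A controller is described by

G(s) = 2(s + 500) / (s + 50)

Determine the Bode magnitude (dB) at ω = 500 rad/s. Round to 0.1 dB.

9.0 dB

At s = jω = j500:
zero (s+500): 500 + j500 → |·| = √(500²+500²) = √500000 ≈ 707.11, ∠ = arctan(500/500) ≈ 45.00°
pole (s+50): 50 + j500 → |·| = √(50²+500²) = √252500 ≈ 502.49, ∠ = arctan(500/50) ≈ 84.29°
|G| = 2 · 707.11 / 502.49 ≈ 2.8144
Gain = 20 log₁₀(2.8144) ≈ 8.99 dB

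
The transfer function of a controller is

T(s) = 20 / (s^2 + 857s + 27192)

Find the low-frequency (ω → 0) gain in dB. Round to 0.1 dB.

-62.7 dB

T(0) = 20 / 27192 ≈ 0.00073551
20 log₁₀(0.00073551) ≈ -62.67 dB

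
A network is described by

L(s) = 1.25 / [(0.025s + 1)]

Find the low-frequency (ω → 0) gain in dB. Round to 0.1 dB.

L(0) = 1.25 · 1 / 1 = 1.25
20 log₁₀(1.25) ≈ 1.94 dB

1.9 dB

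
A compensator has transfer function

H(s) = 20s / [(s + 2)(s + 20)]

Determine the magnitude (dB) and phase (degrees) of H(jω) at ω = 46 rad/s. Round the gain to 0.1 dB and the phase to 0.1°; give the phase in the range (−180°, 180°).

At s = jω = j46:
zero at origin: s = j46 → |·| = 46, ∠ = 90.00°
pole (s+2): 2 + j46 → |·| = √(2²+46²) = √2120 ≈ 46.043, ∠ = arctan(46/2) ≈ 87.51°
pole (s+20): 20 + j46 → |·| = √(20²+46²) = √2516 ≈ 50.16, ∠ = arctan(46/20) ≈ 66.50°
|H| = 20 · 46 / 2309.5 ≈ 0.39835
Gain = 20 log₁₀(0.39835) ≈ -7.99 dB
∠H = 90.00° − 154.01° = -64.01°

-8.0 dB, -64.0°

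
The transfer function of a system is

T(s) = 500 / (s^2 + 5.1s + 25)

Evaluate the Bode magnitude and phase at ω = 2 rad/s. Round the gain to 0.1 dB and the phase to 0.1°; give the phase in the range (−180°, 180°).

At s = jω = j2:
quadratic: (j2)² + 5.1·j2 + 25 = 21 + j10.2 → |·| ≈ 23.346, ∠ ≈ 25.91°
|T| = 500 / 23.346 ≈ 21.417
Gain = 20 log₁₀(21.417) ≈ 26.62 dB
∠T = 0.00° − 25.91° = -25.91°

26.6 dB, -25.9°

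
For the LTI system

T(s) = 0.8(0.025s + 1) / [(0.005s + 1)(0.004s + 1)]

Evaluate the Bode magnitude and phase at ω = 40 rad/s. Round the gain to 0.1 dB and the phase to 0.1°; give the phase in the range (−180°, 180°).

0.8 dB, 24.6°

At ω = 40 rad/s:
zero (1 + j40·0.025) = 1 + j1 → |·| ≈ 1.4142, ∠ ≈ 45.00°
pole (1 + j40·0.005) = 1 + j0.2 → |·| ≈ 1.0198, ∠ ≈ 11.31°
pole (1 + j40·0.004) = 1 + j0.16 → |·| ≈ 1.0127, ∠ ≈ 9.09°
|T| = 0.8 · 1.4142 / (1.0198 · 1.0127) ≈ 1.0955
Gain = 20 log₁₀(1.0955) ≈ 0.79 dB
∠T = (45.00°) − (11.31° + 9.09°) = 24.60°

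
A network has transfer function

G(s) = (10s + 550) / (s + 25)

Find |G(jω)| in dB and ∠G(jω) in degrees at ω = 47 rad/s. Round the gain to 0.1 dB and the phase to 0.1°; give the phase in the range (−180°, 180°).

22.7 dB, -21.5°

Substitute s = j47:
Numerator: 10(j47) + 550 = 550 + j470
Denominator: (j47) + 25 = 25 + j47
|N| = √(550² + 470²) ≈ 723.46, ∠N ≈ 40.52°
|D| = √(25² + 47²) ≈ 53.235, ∠D ≈ 61.99°
|G| = 723.46 / 53.235 ≈ 13.59
Gain = 20 log₁₀(13.59) ≈ 22.66 dB
∠G = 40.52° − 61.99° = -21.47°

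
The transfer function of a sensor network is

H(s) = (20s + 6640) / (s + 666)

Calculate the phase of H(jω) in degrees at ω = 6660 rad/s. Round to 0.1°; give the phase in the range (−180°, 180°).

2.9°

Substitute s = j6660:
Numerator: 20(j6660) + 6640 = 6640 + j133200
Denominator: (j6660) + 666 = 666 + j6660
|N| = √(6640² + 133200²) ≈ 1.3337e+05, ∠N ≈ 87.15°
|D| = √(666² + 6660²) ≈ 6693.2, ∠D ≈ 84.29°
∠H = 87.15° − 84.29° = 2.86°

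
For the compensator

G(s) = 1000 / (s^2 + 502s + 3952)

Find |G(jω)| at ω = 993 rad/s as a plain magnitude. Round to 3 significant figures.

0.000908

Substitute s = j993:
Numerator: 1000 = 1000 + j0
Denominator: (j993)^2 + 502(j993) + 3952 = -982097 + j498486
|N| = √(1000² + 0²) ≈ 1000, ∠N ≈ 0.00°
|D| = √(982097² + 498486²) ≈ 1.1014e+06, ∠D ≈ 153.09°
|G| = 1000 / 1.1014e+06 ≈ 0.00090794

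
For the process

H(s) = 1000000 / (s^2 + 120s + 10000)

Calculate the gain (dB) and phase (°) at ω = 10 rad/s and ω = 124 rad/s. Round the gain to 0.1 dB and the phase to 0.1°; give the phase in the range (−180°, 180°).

At s = jω = j10:
quadratic: (j10)² + 120·j10 + 10000 = 9900 + j1200 → |·| ≈ 9972.5, ∠ ≈ 6.91°
|H| = 1000000 / 9972.5 ≈ 100.28
Gain = 20 log₁₀(100.28) ≈ 40.02 dB
∠H = 0.00° − 6.91° = -6.91°

At s = jω = j124:
quadratic: (j124)² + 120·j124 + 10000 = -5376 + j14880 → |·| ≈ 15821, ∠ ≈ 109.86°
|H| = 1000000 / 15821 ≈ 63.207
Gain = 20 log₁₀(63.207) ≈ 36.02 dB
∠H = 0.00° − 109.86° = -109.86°

ω = 10: 40.0 dB, -6.9°; ω = 124: 36.0 dB, -109.9°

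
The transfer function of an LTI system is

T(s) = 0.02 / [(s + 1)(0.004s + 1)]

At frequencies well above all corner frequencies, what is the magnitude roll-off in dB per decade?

Each pole contributes −20 dB/decade at high frequency; each zero contributes +20 dB/decade.
Net: 0 zero(s) − 2 pole(s) → -40 dB/decade.

-40 dB/decade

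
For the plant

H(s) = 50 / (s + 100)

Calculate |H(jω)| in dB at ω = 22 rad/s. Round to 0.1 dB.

-6.2 dB

Substitute s = j22:
Numerator: 50 = 50 + j0
Denominator: (j22) + 100 = 100 + j22
|N| = √(50² + 0²) ≈ 50, ∠N ≈ 0.00°
|D| = √(100² + 22²) ≈ 102.39, ∠D ≈ 12.41°
|H| = 50 / 102.39 ≈ 0.48833
Gain = 20 log₁₀(0.48833) ≈ -6.23 dB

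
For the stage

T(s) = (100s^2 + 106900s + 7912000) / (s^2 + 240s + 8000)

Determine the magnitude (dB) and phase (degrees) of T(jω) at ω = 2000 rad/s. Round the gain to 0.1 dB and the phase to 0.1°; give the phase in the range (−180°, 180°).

40.9 dB, -21.7°

Substitute s = j2000:
Numerator: 100(j2000)^2 + 106900(j2000) + 7912000 = -392088000 + j213800000
Denominator: (j2000)^2 + 240(j2000) + 8000 = -3992000 + j480000
|N| = √(392088000² + 213800000²) ≈ 4.4659e+08, ∠N ≈ 151.40°
|D| = √(3992000² + 480000²) ≈ 4.0208e+06, ∠D ≈ 173.14°
|T| = 4.4659e+08 / 4.0208e+06 ≈ 111.07
Gain = 20 log₁₀(111.07) ≈ 40.91 dB
∠T = 151.40° − 173.14° = -21.74°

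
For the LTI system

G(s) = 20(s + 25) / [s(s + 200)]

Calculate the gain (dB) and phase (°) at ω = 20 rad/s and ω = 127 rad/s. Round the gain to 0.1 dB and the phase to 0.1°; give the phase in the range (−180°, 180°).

At s = jω = j20:
zero (s+25): 25 + j20 → |·| = √(25²+20²) = √1025 ≈ 32.016, ∠ = arctan(20/25) ≈ 38.66°
pole (s+200): 200 + j20 → |·| = √(200²+20²) = √40400 ≈ 201, ∠ = arctan(20/200) ≈ 5.71°
pole at origin: |s| = 20, ∠ = 90.00° (in denominator)
|G| = 20 · 32.016 / 4020 ≈ 0.15928
Gain = 20 log₁₀(0.15928) ≈ -15.96 dB
∠G = 38.66° − 95.71° = -57.05°

At s = jω = j127:
zero (s+25): 25 + j127 → |·| = √(25²+127²) = √16754 ≈ 129.44, ∠ = arctan(127/25) ≈ 78.86°
pole (s+200): 200 + j127 → |·| = √(200²+127²) = √56129 ≈ 236.92, ∠ = arctan(127/200) ≈ 32.42°
pole at origin: |s| = 127, ∠ = 90.00° (in denominator)
|G| = 20 · 129.44 / 30089 ≈ 0.086038
Gain = 20 log₁₀(0.086038) ≈ -21.31 dB
∠G = 78.86° − 122.42° = -43.56°

ω = 20: -16.0 dB, -57.1°; ω = 127: -21.3 dB, -43.6°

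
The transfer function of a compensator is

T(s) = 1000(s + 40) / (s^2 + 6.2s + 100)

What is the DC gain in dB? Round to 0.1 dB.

52.0 dB

T(0) = 1000·40 / 100 = 400
20 log₁₀(400) ≈ 52.04 dB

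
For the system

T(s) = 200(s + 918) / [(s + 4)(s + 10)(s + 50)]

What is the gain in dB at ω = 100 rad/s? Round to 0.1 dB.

At s = jω = j100:
zero (s+918): 918 + j100 → |·| = √(918²+100²) = √852724 ≈ 923.43, ∠ = arctan(100/918) ≈ 6.22°
pole (s+4): 4 + j100 → |·| = √(4²+100²) = √10016 ≈ 100.08, ∠ = arctan(100/4) ≈ 87.71°
pole (s+10): 10 + j100 → |·| = √(10²+100²) = √10100 ≈ 100.5, ∠ = arctan(100/10) ≈ 84.29°
pole (s+50): 50 + j100 → |·| = √(50²+100²) = √12500 ≈ 111.8, ∠ = arctan(100/50) ≈ 63.43°
|T| = 200 · 923.43 / 1.1245e+06 ≈ 0.16424
Gain = 20 log₁₀(0.16424) ≈ -15.69 dB

-15.7 dB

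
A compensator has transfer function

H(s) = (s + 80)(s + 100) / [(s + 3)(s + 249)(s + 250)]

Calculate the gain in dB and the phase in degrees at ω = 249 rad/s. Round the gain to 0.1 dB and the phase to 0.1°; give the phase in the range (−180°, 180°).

At s = jω = j249:
zero (s+80): 80 + j249 → |·| = √(80²+249²) = √68401 ≈ 261.54, ∠ = arctan(249/80) ≈ 72.19°
zero (s+100): 100 + j249 → |·| = √(100²+249²) = √72001 ≈ 268.33, ∠ = arctan(249/100) ≈ 68.12°
pole (s+3): 3 + j249 → |·| = √(3²+249²) = √62010 ≈ 249.02, ∠ = arctan(249/3) ≈ 89.31°
pole (s+249): 249 + j249 → |·| = √(249²+249²) = √124002 ≈ 352.14, ∠ = arctan(249/249) ≈ 45.00°
pole (s+250): 250 + j249 → |·| = √(250²+249²) = √124501 ≈ 352.85, ∠ = arctan(249/250) ≈ 44.89°
|H| = 1 · 70179 / 3.0941e+07 ≈ 0.0022682
Gain = 20 log₁₀(0.0022682) ≈ -52.89 dB
∠H = 140.31° − 179.20° = -38.89°

-52.9 dB, -38.9°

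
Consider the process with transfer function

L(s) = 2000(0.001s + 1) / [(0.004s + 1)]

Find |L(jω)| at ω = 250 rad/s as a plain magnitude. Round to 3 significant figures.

At ω = 250 rad/s:
zero (1 + j250·0.001) = 1 + j0.25 → |·| ≈ 1.0308, ∠ ≈ 14.04°
pole (1 + j250·0.004) = 1 + j1 → |·| ≈ 1.4142, ∠ ≈ 45.00°
|L| = 2000 · 1.0308 / (1.4142) ≈ 1457.8

1.46e+03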